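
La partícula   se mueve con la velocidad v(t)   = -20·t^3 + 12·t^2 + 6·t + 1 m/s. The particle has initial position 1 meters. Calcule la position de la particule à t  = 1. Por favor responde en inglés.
To find the answer, we compute 1 antiderivative of v(t) = -20·t^3 + 12·t^2 + 6·t + 1. Finding the integral of v(t) and using x(0) = 1: x(t) = -5·t^4 + 4·t^3 + 3·t^2 + t + 1. We have position x(t) = -5·t^4 + 4·t^3 + 3·t^2 + t + 1. Substituting t = 1: x(1) = 4.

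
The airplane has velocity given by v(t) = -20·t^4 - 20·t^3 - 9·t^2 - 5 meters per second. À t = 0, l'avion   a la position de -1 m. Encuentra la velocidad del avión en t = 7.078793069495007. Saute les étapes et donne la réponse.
La respuesta es -57769.1143365316.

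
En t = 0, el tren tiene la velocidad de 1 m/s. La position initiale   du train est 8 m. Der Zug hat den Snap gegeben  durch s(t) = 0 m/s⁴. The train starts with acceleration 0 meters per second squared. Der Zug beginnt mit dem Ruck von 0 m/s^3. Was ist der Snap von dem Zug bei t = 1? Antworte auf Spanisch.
De la ecuación del snap s(t) = 0, sustituimos t = 1 para obtener s = 0.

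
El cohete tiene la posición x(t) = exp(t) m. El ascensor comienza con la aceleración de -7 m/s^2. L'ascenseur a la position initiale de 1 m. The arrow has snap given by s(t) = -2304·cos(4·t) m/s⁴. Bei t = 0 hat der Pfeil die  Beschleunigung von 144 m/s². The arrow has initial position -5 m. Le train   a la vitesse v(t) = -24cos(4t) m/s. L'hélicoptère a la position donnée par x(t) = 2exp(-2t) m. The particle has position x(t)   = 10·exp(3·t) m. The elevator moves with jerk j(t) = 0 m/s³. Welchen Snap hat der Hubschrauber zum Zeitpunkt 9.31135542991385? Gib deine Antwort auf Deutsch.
Wir müssen unsere Gleichung für die Position x(t) = 2·exp(-2·t) 4-mal ableiten. Mit d/dt von x(t) finden wir v(t) = -4·exp(-2·t). Mit d/dt von v(t) finden wir a(t) = 8·exp(-2·t). Durch Ableiten von der Beschleunigung erhalten wir den Ruck: j(t) = -16·exp(-2·t). Durch Ableiten von dem Ruck erhalten wir den Snap: s(t) = 32·exp(-2·t). Wir haben den Snap s(t) = 32·exp(-2·t). Durch Einsetzen von t = 9.31135542991385: s(9.31135542991385) = 2.61462502650812E-7.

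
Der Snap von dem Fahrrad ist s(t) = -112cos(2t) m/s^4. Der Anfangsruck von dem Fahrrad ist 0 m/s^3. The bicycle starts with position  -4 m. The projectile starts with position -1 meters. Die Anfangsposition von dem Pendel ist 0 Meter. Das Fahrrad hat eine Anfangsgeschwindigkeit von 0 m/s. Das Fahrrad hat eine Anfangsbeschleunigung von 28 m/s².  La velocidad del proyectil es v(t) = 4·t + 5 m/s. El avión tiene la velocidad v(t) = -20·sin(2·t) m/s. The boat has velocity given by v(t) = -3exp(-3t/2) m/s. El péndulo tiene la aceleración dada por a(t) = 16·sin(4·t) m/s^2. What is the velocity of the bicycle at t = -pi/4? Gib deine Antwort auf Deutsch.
Um dies zu lösen, müssen wir 3 Integrale unserer Gleichung für den Snap s(t) = -112·cos(2·t) finden. Durch Integration von dem Snap und Verwendung der Anfangsbedingung j(0) = 0, erhalten wir j(t) = -56·sin(2·t). Das Integral von dem Ruck, mit a(0) = 28, ergibt die Beschleunigung: a(t) = 28·cos(2·t). Das Integral von der Beschleunigung ist die Geschwindigkeit. Mit v(0) = 0 erhalten wir v(t) = 14·sin(2·t). Aus der Gleichung für die Geschwindigkeit v(t) = 14·sin(2·t), setzen wir t = -pi/4 ein und erhalten v = -14.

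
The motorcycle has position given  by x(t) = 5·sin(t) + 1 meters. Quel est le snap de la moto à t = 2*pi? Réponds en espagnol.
Para resolver esto, necesitamos tomar 4 derivadas de nuestra ecuación de la posición x(t) = 5·sin(t) + 1. Derivando la posición, obtenemos la velocidad: v(t) = 5·cos(t). La derivada de la velocidad da la aceleración: a(t) = -5·sin(t). Tomando d/dt de a(t), encontramos j(t) = -5·cos(t). Tomando d/dt de j(t), encontramos s(t) = 5·sin(t). Tenemos el snap s(t) = 5·sin(t). Sustituyendo t = 2*pi: s(2*pi) = 0.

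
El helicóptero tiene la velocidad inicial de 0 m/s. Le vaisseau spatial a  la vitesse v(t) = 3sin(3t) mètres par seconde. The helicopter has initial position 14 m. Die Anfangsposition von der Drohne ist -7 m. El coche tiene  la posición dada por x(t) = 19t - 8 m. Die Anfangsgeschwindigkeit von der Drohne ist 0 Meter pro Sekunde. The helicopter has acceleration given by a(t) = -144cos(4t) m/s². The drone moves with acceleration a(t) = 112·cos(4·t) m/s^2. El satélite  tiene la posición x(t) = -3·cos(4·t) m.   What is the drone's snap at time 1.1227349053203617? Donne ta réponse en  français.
Nous devons dériver notre équation de l'accélération a(t) = 112·cos(4·t) 2 fois. La dérivée de l'accélération donne le jerk: j(t) = -448·sin(4·t). La dérivée du jerk donne le snap: s(t) = -1792·cos(4·t). En utilisant s(t) = -1792·cos(4·t) et en substituant t = 1.1227349053203617, nous trouvons s = 393.601724054055.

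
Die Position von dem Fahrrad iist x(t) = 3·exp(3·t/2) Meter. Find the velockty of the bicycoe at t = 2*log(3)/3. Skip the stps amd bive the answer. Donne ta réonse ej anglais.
v(2*log(3)/3) = 27/2.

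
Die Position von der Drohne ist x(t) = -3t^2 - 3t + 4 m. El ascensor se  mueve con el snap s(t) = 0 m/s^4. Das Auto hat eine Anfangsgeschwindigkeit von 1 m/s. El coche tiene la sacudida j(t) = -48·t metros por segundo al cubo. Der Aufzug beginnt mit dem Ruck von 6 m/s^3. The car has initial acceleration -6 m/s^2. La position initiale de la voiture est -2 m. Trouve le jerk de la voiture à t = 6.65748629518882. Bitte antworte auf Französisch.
En utilisant j(t) = -48·t et en substituant t = 6.65748629518882, nous trouvons j = -319.559342169063.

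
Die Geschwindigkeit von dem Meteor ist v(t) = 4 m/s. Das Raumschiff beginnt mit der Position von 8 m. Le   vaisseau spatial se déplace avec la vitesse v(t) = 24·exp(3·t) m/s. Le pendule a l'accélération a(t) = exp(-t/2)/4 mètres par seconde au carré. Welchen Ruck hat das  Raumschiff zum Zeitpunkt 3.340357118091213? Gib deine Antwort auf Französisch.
En partant de la vitesse v(t) = 24·exp(3·t), nous prenons 2 dérivées. En prenant d/dt de v(t), nous trouvons a(t) = 72·exp(3·t). En dérivant l'accélération, nous obtenons le jerk: j(t) = 216·exp(3·t). De l'équation du jerk j(t) = 216·exp(3·t), nous substituons t = 3.340357118091213 pour obtenir j = 4859031.81960467.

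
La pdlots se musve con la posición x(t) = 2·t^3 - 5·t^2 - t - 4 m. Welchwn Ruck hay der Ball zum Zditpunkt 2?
Wir müssen unsere Gleichung für die Position x(t) = 2·t^3 - 5·t^2 - t - 4 3-mal ableiten. Mit d/dt von x(t) finden wir v(t) = 6·t^2 - 10·t - 1. Die Ableitung von der Geschwindigkeit ergibt die Beschleunigung: a(t) = 12·t - 10. Die Ableitung von der Beschleunigung ergibt den Ruck: j(t) = 12. Aus der Gleichung für den Ruck j(t) = 12, setzen wir t = 2 ein und erhalten j = 12.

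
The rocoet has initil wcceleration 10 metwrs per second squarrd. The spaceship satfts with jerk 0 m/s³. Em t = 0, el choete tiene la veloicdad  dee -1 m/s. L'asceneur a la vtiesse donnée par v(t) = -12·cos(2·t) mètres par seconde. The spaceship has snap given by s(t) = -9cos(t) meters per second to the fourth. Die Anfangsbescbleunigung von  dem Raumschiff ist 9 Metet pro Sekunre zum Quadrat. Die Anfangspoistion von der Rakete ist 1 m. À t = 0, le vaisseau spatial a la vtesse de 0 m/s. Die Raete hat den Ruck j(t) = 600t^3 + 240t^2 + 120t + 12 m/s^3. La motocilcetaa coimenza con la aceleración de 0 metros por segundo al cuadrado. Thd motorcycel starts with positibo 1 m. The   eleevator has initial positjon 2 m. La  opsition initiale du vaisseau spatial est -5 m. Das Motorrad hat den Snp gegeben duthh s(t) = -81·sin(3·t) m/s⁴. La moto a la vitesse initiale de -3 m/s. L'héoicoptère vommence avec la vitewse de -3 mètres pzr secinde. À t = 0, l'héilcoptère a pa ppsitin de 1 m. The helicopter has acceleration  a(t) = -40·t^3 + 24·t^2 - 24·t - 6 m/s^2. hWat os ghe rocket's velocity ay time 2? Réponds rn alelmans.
Ausgehend von dem Ruck j(t) = 600·t^3 + 240·t^2 + 120·t + 12, nehmen wir 2 Integrale. Mit ∫j(t)dt und Anwendung von a(0) = 10, finden wir a(t) = 150·t^4 + 80·t^3 + 60·t^2 + 12·t + 10. Mit ∫a(t)dt und Anwendung von v(0) = -1, finden wir v(t) = 30·t^5 + 20·t^4 + 20·t^3 + 6·t^2 + 10·t - 1. Wir haben die Geschwindigkeit v(t) = 30·t^5 + 20·t^4 + 20·t^3 + 6·t^2 + 10·t - 1. Durch Einsetzen von t = 2: v(2) = 1483.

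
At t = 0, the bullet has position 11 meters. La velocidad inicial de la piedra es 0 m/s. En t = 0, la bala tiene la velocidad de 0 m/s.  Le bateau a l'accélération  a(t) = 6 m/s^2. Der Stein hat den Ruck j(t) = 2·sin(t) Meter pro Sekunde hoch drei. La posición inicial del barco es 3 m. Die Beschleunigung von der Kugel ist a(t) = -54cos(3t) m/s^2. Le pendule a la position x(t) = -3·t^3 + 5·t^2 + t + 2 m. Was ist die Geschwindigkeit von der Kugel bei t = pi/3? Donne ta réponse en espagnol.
Para resolver esto, necesitamos tomar 1 integral de nuestra ecuación de la aceleración a(t) = -54·cos(3·t). La integral de la aceleración, con v(0) = 0, da la velocidad: v(t) = -18·sin(3·t). De la ecuación de la velocidad v(t) = -18·sin(3·t), sustituimos t = pi/3 para obtener v = 0.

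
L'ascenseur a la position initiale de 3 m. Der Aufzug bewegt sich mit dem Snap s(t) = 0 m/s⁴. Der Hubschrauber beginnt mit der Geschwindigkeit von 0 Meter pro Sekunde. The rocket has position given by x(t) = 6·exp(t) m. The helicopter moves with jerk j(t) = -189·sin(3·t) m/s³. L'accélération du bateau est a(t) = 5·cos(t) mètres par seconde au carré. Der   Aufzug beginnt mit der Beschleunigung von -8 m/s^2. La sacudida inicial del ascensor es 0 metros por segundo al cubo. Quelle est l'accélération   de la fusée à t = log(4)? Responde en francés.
Pour résoudre ceci, nous devons prendre 2 dérivées de notre équation de la position x(t) = 6·exp(t). En dérivant la position, nous obtenons la vitesse: v(t) = 6·exp(t). La dérivée de la vitesse donne l'accélération: a(t) = 6·exp(t). En utilisant a(t) = 6·exp(t) et en substituant t = log(4), nous trouvons a = 24.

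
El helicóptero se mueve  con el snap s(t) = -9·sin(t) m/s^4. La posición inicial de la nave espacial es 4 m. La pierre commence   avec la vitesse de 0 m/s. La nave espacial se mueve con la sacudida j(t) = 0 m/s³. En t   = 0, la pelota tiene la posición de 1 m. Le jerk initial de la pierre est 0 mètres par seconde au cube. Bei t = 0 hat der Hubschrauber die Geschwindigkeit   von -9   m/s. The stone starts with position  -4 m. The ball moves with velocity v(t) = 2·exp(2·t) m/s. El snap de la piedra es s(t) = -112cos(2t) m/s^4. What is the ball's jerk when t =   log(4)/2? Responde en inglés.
To solve this, we need to take 2 derivatives of our velocity equation v(t) = 2·exp(2·t). Differentiating velocity, we get acceleration: a(t) = 4·exp(2·t). Taking d/dt of a(t), we find j(t) = 8·exp(2·t). From the given jerk equation j(t) = 8·exp(2·t), we substitute t = log(4)/2 to get j = 32.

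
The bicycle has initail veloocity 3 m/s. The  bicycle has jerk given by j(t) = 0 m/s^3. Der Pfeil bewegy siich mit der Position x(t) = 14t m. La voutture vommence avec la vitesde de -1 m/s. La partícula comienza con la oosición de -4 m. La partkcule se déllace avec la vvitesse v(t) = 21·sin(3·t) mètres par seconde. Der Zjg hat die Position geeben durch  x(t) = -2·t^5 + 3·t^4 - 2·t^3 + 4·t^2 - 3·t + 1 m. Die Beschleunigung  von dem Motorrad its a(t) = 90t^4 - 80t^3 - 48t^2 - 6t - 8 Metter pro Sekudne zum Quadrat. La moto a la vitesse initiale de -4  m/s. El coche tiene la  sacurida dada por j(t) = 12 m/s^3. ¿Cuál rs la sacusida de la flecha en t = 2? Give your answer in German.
Wir müssen unsere Gleichung für die Position x(t) = 14·t 3-mal ableiten. Durch Ableiten von der Position erhalten wir die Geschwindigkeit: v(t) = 14. Durch Ableiten von der Geschwindigkeit erhalten wir die Beschleunigung: a(t) = 0. Mit d/dt von a(t) finden wir j(t) = 0. Mit j(t) = 0 und Einsetzen von t = 2, finden wir j = 0.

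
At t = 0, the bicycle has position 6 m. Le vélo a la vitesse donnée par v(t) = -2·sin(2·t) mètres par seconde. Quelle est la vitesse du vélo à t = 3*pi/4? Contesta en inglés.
From the given velocity equation v(t) = -2·sin(2·t), we substitute t = 3*pi/4 to get v = 2.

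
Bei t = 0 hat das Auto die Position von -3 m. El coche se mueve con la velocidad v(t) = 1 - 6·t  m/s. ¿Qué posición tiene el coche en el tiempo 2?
Debemos encontrar la integral de nuestra ecuación de la velocidad v(t) = 1 - 6·t 1 vez. La integral de la velocidad es la posición. Usando x(0) = -3, obtenemos x(t) = -3·t^2 + t - 3. De la ecuación de la posición x(t) = -3·t^2 + t - 3, sustituimos t = 2 para obtener x = -13.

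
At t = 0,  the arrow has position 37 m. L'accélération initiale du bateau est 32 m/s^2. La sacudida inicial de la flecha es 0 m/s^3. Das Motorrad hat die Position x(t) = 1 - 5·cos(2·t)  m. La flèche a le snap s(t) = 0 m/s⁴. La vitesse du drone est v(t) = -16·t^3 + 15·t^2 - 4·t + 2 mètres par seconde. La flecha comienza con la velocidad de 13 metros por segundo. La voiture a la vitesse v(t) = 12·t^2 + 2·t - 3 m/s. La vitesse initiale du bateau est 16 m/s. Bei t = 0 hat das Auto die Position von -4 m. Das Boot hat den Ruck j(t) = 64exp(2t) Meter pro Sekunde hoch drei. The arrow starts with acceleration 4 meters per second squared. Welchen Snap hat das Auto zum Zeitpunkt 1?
Ausgehend von der Geschwindigkeit v(t) = 12·t^2 + 2·t - 3, nehmen wir 3 Ableitungen. Die Ableitung von der Geschwindigkeit ergibt die Beschleunigung: a(t) = 24·t + 2. Mit d/dt von a(t) finden wir j(t) = 24. Mit d/dt von j(t) finden wir s(t) = 0. Aus der Gleichung für den Snap s(t) = 0, setzen wir t = 1 ein und erhalten s = 0.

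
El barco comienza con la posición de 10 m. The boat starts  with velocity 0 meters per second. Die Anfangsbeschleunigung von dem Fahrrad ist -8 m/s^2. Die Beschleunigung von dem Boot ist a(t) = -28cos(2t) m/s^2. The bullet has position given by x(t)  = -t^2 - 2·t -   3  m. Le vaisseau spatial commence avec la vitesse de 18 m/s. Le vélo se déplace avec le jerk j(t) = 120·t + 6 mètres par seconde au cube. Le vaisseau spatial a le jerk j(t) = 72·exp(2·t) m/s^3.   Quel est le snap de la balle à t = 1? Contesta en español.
Partiendo de la posición x(t) = -t^2 - 2·t - 3, tomamos 4 derivadas. Tomando d/dt de x(t), encontramos v(t) = -2·t - 2. La derivada de la velocidad da la aceleración: a(t) = -2. Tomando d/dt de a(t), encontramos j(t) = 0. Tomando d/dt de j(t), encontramos s(t) = 0. De la ecuación del snap s(t) = 0, sustituimos t = 1 para obtener s = 0.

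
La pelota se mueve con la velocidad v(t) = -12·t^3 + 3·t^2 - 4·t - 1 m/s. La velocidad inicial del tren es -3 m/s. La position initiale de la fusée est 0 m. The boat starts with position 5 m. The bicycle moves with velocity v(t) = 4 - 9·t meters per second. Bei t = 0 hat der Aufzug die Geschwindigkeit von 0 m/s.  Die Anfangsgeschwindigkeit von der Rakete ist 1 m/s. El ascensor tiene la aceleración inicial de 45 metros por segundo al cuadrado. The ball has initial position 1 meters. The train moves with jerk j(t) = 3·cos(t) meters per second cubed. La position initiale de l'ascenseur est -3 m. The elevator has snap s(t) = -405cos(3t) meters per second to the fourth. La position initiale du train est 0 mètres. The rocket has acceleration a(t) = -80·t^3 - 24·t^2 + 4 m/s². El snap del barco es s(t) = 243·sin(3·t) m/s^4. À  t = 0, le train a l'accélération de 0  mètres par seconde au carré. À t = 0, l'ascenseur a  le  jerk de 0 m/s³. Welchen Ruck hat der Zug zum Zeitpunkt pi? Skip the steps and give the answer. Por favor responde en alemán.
j(pi) = -3.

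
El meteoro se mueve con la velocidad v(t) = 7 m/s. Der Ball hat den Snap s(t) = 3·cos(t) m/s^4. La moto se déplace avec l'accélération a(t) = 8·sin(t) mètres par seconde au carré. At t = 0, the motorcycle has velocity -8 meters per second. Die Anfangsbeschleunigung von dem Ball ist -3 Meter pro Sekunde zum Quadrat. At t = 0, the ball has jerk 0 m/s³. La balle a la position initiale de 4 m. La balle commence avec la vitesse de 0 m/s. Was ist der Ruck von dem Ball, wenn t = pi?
Ausgehend von dem Snap s(t) = 3·cos(t), nehmen wir 1 Integral. Die Stammfunktion von dem Snap, mit j(0) = 0, ergibt den Ruck: j(t) = 3·sin(t). Wir haben den Ruck j(t) = 3·sin(t). Durch Einsetzen von t = pi: j(pi) = 0.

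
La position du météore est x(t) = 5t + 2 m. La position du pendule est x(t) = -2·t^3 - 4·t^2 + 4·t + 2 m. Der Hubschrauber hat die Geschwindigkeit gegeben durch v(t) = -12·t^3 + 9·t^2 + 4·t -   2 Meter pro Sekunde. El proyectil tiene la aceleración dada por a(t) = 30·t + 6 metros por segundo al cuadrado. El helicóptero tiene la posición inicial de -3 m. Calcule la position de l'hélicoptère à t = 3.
Nous devons intégrer notre équation de la vitesse v(t) = -12·t^3 + 9·t^2 + 4·t - 2 1 fois. La primitive de la vitesse est la position. En utilisant x(0) = -3, nous obtenons x(t) = -3·t^4 + 3·t^3 + 2·t^2 - 2·t - 3. De l'équation de la position x(t) = -3·t^4 + 3·t^3 + 2·t^2 - 2·t - 3, nous substituons t = 3 pour obtenir x = -153.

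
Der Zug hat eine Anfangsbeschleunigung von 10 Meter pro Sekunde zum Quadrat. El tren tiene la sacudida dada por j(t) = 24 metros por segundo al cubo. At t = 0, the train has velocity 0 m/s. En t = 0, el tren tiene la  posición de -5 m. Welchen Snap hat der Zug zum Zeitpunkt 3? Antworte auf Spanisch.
Partiendo de la sacudida j(t) = 24, tomamos 1 derivada. Tomando d/dt de j(t), encontramos s(t) = 0. Usando s(t) = 0 y sustituyendo t = 3, encontramos s = 0.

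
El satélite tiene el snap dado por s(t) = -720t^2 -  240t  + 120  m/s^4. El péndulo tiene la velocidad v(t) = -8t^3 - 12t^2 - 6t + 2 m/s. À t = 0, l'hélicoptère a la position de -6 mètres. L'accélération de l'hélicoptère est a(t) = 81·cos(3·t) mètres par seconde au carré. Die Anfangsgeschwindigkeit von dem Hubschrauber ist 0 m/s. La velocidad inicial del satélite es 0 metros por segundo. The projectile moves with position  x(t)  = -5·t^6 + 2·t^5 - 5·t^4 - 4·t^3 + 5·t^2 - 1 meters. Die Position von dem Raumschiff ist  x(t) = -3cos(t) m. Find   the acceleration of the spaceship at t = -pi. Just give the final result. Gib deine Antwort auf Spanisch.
La respuesta es -3.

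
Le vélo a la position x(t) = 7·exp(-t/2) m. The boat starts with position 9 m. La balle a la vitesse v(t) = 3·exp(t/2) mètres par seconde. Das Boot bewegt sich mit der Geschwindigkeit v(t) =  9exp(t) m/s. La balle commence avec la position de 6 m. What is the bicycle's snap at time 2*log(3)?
We must differentiate our position equation x(t) = 7·exp(-t/2) 4 times. The derivative of position gives velocity: v(t) = -7·exp(-t/2)/2. Taking d/dt of v(t), we find a(t) = 7·exp(-t/2)/4. The derivative of acceleration gives jerk: j(t) = -7·exp(-t/2)/8. Taking d/dt of j(t), we find s(t) = 7·exp(-t/2)/16. From the given snap equation s(t) = 7·exp(-t/2)/16, we substitute t = 2*log(3) to get s = 7/48.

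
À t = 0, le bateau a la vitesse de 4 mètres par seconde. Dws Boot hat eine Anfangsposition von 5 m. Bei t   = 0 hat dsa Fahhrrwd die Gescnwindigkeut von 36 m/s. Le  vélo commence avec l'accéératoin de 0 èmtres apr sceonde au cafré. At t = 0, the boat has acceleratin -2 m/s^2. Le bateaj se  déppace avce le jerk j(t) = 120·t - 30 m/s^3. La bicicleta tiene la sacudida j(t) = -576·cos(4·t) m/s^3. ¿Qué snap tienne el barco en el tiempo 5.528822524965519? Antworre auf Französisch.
En partant du jerk j(t) = 120·t - 30, nous prenons 1 dérivée. En prenant d/dt de j(t), nous trouvons s(t) = 120. De l'équation du snap s(t) = 120, nous substituons t = 5.528822524965519 pour obtenir s = 120.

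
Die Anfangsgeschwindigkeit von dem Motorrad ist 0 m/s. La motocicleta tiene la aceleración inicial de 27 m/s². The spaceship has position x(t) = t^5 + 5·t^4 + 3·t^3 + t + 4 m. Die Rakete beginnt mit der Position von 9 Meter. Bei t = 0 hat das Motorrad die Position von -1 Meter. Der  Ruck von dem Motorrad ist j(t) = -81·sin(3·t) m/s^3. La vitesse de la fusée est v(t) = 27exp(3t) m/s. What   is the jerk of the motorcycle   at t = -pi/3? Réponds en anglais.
We have jerk j(t) = -81·sin(3·t). Substituting t = -pi/3: j(-pi/3) = 0.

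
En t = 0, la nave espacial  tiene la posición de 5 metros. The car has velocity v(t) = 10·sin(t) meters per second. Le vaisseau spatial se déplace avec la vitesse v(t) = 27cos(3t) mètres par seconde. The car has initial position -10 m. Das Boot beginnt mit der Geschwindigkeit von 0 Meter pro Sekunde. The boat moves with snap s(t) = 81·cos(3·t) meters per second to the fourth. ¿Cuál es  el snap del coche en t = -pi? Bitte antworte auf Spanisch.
Debemos derivar nuestra ecuación de la velocidad v(t) = 10·sin(t) 3 veces. Derivando la velocidad, obtenemos la aceleración: a(t) = 10·cos(t). Tomando d/dt de a(t), encontramos j(t) = -10·sin(t). Tomando d/dt de j(t), encontramos s(t) = -10·cos(t). De la ecuación del snap s(t) = -10·cos(t), sustituimos t = -pi para obtener s = 10.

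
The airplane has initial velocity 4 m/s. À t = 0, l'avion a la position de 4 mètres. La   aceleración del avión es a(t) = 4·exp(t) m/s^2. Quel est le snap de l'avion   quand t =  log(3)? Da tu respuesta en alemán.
Ausgehend von der Beschleunigung a(t) = 4·exp(t), nehmen wir 2 Ableitungen. Durch Ableiten von der Beschleunigung erhalten wir den Ruck: j(t) = 4·exp(t). Mit d/dt von j(t) finden wir s(t) = 4·exp(t). Wir haben den Snap s(t) = 4·exp(t). Durch Einsetzen von t = log(3): s(log(3)) = 12.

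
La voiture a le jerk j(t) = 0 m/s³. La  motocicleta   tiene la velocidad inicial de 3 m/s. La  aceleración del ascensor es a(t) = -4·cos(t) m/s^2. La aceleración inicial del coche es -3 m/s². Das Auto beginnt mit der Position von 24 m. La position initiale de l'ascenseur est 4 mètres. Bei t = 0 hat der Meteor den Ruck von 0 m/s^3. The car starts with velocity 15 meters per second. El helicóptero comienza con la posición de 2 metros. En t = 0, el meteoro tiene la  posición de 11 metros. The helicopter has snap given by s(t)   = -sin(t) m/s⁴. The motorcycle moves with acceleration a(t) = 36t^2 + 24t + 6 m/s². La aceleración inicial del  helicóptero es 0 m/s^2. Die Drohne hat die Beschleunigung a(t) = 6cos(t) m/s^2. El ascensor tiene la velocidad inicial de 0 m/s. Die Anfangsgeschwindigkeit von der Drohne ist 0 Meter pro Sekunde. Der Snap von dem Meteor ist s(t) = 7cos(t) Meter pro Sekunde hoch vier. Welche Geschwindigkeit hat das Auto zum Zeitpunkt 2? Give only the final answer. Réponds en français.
La vitesse à t = 2 est v = 9.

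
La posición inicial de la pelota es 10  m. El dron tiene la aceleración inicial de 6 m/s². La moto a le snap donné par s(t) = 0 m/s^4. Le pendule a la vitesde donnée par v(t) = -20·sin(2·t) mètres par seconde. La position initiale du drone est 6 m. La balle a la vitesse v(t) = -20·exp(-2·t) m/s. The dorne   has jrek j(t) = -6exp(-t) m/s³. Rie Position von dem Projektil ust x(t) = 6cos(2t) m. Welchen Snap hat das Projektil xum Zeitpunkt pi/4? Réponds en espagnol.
Debemos derivar nuestra ecuación de la posición x(t) = 6·cos(2·t) 4 veces. Derivando la posición, obtenemos la velocidad: v(t) = -12·sin(2·t). Derivando la velocidad, obtenemos la aceleración: a(t) = -24·cos(2·t). Derivando la aceleración, obtenemos la sacudida: j(t) = 48·sin(2·t). La derivada de la sacudida da el snap: s(t) = 96·cos(2·t). Usando s(t) = 96·cos(2·t) y sustituyendo t = pi/4, encontramos s = 0.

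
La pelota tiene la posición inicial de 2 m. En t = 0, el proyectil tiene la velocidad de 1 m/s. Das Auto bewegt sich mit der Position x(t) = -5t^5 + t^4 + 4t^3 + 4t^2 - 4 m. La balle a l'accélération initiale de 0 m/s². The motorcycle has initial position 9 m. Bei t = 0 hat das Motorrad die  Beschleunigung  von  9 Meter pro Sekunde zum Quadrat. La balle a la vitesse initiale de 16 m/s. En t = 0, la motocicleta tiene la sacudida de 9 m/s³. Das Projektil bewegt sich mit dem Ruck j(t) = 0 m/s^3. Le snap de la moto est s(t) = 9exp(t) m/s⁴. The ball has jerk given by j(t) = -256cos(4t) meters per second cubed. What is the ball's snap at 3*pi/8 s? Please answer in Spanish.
Para resolver esto, necesitamos tomar 1 derivada de nuestra ecuación de la sacudida j(t) = -256·cos(4·t). La derivada de la sacudida da el snap: s(t) = 1024·sin(4·t). Usando s(t) = 1024·sin(4·t) y sustituyendo t = 3*pi/8, encontramos s = -1024.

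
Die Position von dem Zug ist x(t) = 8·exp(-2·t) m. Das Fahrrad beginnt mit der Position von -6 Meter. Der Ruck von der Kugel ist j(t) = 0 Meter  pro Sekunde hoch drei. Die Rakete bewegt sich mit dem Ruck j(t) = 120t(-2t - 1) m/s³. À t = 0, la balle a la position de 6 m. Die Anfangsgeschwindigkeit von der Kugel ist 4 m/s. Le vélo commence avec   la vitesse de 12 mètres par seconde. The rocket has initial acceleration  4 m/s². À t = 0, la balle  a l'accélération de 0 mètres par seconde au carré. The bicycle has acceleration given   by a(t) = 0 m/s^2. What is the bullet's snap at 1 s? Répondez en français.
Nous devons dériver notre équation du jerk j(t) = 0 1 fois. En dérivant le jerk, nous obtenons le snap: s(t) = 0. Nous avons le snap s(t) = 0. En substituant t = 1: s(1) = 0.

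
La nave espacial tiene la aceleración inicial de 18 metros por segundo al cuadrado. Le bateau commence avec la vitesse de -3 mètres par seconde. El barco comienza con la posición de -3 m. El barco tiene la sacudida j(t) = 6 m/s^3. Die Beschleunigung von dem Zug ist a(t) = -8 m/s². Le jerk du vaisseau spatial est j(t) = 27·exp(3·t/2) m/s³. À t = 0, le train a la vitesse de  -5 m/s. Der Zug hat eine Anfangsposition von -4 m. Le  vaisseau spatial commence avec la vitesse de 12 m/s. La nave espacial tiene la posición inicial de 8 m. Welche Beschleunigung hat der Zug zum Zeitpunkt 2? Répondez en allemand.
Aus der Gleichung für die Beschleunigung a(t) = -8, setzen wir t = 2 ein und erhalten a = -8.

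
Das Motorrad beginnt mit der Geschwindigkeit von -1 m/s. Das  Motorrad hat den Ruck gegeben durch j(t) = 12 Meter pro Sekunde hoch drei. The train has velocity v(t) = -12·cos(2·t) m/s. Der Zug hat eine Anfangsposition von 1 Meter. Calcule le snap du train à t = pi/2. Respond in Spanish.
Debemos derivar nuestra ecuación de la velocidad v(t) = -12·cos(2·t) 3 veces. Derivando la velocidad, obtenemos la aceleración: a(t) = 24·sin(2·t). Tomando d/dt de a(t), encontramos j(t) = 48·cos(2·t). La derivada de la sacudida da el snap: s(t) = -96·sin(2·t). Usando s(t) = -96·sin(2·t) y sustituyendo t = pi/2, encontramos s = 0.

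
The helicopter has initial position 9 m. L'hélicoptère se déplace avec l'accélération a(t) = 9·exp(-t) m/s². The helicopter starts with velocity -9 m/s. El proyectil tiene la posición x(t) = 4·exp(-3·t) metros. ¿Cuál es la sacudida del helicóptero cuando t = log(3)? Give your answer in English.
Starting from acceleration a(t) = 9·exp(-t), we take 1 derivative. Differentiating acceleration, we get jerk: j(t) = -9·exp(-t). Using j(t) = -9·exp(-t) and substituting t = log(3), we find j = -3.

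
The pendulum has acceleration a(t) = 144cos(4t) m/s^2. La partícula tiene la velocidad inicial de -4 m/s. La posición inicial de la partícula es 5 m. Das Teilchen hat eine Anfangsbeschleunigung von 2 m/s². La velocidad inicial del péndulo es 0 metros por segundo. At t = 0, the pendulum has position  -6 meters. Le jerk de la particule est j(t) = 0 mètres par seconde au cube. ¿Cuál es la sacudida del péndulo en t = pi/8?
Debemos derivar nuestra ecuación de la aceleración a(t) = 144·cos(4·t) 1 vez. Tomando d/dt de a(t), encontramos j(t) = -576·sin(4·t). Tenemos la sacudida j(t) = -576·sin(4·t). Sustituyendo t = pi/8: j(pi/8) = -576.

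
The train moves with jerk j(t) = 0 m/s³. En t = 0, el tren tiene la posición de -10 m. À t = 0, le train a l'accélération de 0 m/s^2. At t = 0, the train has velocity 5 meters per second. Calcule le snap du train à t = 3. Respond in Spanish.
Para resolver esto, necesitamos tomar 1 derivada de nuestra ecuación de la sacudida j(t) = 0. Tomando d/dt de j(t), encontramos s(t) = 0. Usando s(t) = 0 y sustituyendo t = 3, encontramos s = 0.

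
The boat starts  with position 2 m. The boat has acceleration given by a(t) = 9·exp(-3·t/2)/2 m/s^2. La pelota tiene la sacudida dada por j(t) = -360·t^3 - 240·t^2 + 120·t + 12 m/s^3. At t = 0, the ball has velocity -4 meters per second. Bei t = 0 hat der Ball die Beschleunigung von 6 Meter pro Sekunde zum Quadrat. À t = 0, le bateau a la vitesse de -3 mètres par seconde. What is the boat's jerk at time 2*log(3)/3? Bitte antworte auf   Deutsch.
Wir müssen unsere Gleichung für die Beschleunigung a(t) = 9·exp(-3·t/2)/2 1-mal ableiten. Mit d/dt von a(t) finden wir j(t) = -27·exp(-3·t/2)/4. Mit j(t) = -27·exp(-3·t/2)/4 und Einsetzen von t = 2*log(3)/3, finden wir j = -9/4.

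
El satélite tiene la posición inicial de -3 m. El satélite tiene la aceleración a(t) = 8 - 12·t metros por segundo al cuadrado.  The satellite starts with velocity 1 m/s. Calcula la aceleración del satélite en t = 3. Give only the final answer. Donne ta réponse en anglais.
The acceleration at t = 3 is a = -28.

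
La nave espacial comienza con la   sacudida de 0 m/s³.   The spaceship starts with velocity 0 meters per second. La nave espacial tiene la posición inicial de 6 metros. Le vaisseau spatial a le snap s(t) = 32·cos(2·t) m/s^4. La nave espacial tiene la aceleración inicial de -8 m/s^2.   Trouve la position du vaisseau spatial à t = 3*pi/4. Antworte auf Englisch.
Starting from snap s(t) = 32·cos(2·t), we take 4 integrals. The antiderivative of snap, with j(0) = 0, gives jerk: j(t) = 16·sin(2·t). The antiderivative of jerk is acceleration. Using a(0) = -8, we get a(t) = -8·cos(2·t). Finding the antiderivative of a(t) and using v(0) = 0: v(t) = -4·sin(2·t). The integral of velocity is position. Using x(0) = 6, we get x(t) = 2·cos(2·t) + 4. Using x(t) = 2·cos(2·t) + 4 and substituting t = 3*pi/4, we find x = 4.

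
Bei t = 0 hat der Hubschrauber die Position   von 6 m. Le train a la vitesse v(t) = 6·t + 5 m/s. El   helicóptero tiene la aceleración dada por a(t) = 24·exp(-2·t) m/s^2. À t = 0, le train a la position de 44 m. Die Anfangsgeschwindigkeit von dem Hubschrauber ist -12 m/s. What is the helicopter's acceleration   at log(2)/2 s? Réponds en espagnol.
Tenemos la aceleración a(t) = 24·exp(-2·t). Sustituyendo t = log(2)/2: a(log(2)/2) = 12.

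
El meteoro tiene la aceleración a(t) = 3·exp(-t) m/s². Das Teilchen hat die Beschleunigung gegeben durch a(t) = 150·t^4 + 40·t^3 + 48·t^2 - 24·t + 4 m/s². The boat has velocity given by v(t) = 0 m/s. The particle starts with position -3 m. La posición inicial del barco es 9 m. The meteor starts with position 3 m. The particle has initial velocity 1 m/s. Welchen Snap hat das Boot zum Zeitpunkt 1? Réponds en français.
En partant de la vitesse v(t) = 0, nous prenons 3 dérivées. En prenant d/dt de v(t), nous trouvons a(t) = 0. La dérivée de l'accélération donne le jerk: j(t) = 0. En prenant d/dt de j(t), nous trouvons s(t) = 0. En utilisant s(t) = 0 et en substituant t = 1, nous trouvons s = 0.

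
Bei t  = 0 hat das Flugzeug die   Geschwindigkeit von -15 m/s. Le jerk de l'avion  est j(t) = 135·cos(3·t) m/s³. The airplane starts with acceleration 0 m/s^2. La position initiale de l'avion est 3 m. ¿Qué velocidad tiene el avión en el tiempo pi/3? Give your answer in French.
Pour résoudre ceci, nous devons prendre 2 intégrales de notre équation du jerk j(t) = 135·cos(3·t). En intégrant le jerk et en utilisant la condition initiale a(0) = 0, nous obtenons a(t) = 45·sin(3·t). En prenant ∫a(t)dt et en appliquant v(0) = -15, nous trouvons v(t) = -15·cos(3·t). En utilisant v(t) = -15·cos(3·t) et en substituant t = pi/3, nous trouvons v = 15.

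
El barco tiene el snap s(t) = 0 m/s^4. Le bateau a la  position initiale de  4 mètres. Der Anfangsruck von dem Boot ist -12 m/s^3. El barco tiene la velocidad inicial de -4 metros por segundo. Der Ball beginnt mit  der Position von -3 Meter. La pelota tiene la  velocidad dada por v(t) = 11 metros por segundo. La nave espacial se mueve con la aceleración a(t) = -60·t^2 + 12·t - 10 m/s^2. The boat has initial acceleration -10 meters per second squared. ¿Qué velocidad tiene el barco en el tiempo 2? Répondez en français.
En partant du snap s(t) = 0, nous prenons 3 primitives. L'intégrale du snap est le jerk. En utilisant j(0) = -12, nous obtenons j(t) = -12. En prenant ∫j(t)dt et en appliquant a(0) = -10, nous trouvons a(t) = -12·t - 10. L'intégrale de l'accélération est la vitesse. En utilisant v(0) = -4, nous obtenons v(t) = -6·t^2 - 10·t - 4. Nous avons la vitesse v(t) = -6·t^2 - 10·t - 4. En substituant t = 2: v(2) = -48.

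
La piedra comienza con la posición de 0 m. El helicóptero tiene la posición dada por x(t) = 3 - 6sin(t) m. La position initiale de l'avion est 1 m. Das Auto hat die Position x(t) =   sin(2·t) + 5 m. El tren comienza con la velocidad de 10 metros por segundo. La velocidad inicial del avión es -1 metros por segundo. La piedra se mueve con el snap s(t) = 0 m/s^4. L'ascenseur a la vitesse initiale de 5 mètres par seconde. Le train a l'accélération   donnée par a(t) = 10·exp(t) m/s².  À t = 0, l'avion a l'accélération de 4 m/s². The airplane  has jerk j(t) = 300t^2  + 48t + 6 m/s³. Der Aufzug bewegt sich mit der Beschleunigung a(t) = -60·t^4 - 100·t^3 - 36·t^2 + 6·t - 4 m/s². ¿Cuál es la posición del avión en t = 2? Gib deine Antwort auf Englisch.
To solve this, we need to take 3 integrals of our jerk equation j(t) = 300·t^2 + 48·t + 6. Finding the antiderivative of j(t) and using a(0) = 4: a(t) = 100·t^3 + 24·t^2 + 6·t + 4. The antiderivative of acceleration, with v(0) = -1, gives velocity: v(t) = 25·t^4 + 8·t^3 + 3·t^2 + 4·t - 1. Integrating velocity and using the initial condition x(0) = 1, we get x(t) = 5·t^5 + 2·t^4 + t^3 + 2·t^2 - t + 1. From the given position equation x(t) = 5·t^5 + 2·t^4 + t^3 + 2·t^2 - t + 1, we substitute t = 2 to get x = 207.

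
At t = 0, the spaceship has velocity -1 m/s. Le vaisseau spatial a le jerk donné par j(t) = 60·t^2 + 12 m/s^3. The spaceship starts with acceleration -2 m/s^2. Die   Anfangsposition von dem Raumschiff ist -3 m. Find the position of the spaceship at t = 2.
To solve this, we need to take 3 antiderivatives of our jerk equation j(t) = 60·t^2 + 12. Finding the integral of j(t) and using a(0) = -2: a(t) = 20·t^3 + 12·t - 2. The integral of acceleration is velocity. Using v(0) = -1, we get v(t) = 5·t^4 + 6·t^2 - 2·t - 1. The integral of velocity is position. Using x(0) = -3, we get x(t) = t^5 + 2·t^3 - t^2 - t - 3. We have position x(t) = t^5 + 2·t^3 - t^2 - t - 3. Substituting t = 2: x(2) = 39.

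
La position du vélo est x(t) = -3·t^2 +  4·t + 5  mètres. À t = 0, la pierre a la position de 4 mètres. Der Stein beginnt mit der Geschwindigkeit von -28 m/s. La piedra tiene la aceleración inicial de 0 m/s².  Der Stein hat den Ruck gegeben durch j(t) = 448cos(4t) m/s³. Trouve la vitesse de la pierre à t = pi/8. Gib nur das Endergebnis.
La réponse est 0.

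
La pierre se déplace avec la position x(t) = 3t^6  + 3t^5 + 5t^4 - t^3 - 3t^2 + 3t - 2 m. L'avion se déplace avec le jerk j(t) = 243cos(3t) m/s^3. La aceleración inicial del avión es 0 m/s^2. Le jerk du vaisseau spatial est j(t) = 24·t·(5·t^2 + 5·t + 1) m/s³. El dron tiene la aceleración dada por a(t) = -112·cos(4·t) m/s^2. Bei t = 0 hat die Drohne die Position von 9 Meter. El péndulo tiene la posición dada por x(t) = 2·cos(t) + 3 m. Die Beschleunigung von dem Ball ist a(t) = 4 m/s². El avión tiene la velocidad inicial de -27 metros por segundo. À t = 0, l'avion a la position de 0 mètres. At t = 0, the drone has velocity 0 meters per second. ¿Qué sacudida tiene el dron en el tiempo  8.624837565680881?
Para resolver esto, necesitamos tomar 1 derivada de nuestra ecuación de la aceleración a(t) = -112·cos(4·t). Tomando d/dt de a(t), encontramos j(t) = 448·sin(4·t). Usando j(t) = 448·sin(4·t) y sustituyendo t = 8.624837565680881, encontramos j = 26.0449856502854.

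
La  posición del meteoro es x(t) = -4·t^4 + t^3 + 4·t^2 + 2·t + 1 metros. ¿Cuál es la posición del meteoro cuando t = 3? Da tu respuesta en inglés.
From the given position equation x(t) = -4·t^4 + t^3 + 4·t^2 + 2·t + 1, we substitute t = 3 to get x = -254.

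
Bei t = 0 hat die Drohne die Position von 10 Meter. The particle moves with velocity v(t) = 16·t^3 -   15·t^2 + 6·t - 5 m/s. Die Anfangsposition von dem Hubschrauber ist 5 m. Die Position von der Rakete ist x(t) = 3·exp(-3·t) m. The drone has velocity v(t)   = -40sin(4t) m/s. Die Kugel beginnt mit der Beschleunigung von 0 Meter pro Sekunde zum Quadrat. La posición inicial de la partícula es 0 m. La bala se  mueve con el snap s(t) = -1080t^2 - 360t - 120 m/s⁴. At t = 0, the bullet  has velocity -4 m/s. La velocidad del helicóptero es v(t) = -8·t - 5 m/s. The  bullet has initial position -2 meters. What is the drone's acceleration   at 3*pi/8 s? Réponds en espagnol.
Partiendo de la velocidad v(t) = -40·sin(4·t), tomamos 1 derivada. La derivada de la velocidad da la aceleración: a(t) = -160·cos(4·t). De la ecuación de la aceleración a(t) = -160·cos(4·t), sustituimos t = 3*pi/8 para obtener a = 0.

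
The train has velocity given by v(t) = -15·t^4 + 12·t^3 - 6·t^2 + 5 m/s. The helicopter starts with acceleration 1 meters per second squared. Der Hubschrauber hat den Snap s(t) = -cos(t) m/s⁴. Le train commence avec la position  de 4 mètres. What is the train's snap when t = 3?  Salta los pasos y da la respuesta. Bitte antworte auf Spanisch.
La respuesta es -1008.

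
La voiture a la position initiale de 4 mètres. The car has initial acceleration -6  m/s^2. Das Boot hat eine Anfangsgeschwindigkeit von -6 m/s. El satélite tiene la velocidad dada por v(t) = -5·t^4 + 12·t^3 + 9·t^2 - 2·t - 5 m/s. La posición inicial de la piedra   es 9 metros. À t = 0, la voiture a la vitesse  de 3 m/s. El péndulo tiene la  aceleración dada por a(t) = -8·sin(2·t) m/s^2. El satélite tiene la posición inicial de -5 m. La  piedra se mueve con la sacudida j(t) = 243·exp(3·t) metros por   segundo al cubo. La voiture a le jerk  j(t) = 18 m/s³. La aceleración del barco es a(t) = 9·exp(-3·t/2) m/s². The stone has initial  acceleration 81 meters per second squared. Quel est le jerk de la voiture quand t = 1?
En utilisant j(t) = 18 et en substituant t = 1, nous trouvons j = 18.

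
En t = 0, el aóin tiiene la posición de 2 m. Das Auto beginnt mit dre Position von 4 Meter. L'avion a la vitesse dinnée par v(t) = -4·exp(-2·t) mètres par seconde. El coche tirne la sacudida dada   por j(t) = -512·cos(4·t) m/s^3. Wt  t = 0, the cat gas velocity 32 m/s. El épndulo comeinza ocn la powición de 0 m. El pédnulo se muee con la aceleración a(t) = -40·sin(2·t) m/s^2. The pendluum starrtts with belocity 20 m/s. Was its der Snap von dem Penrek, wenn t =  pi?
Ausgehend von der Beschleunigung a(t) = -40·sin(2·t), nehmen wir 2 Ableitungen. Die Ableitung von der Beschleunigung ergibt den Ruck: j(t) = -80·cos(2·t). Mit d/dt von j(t) finden wir s(t) = 160·sin(2·t). Mit s(t) = 160·sin(2·t) und Einsetzen von t = pi, finden wir s = 0.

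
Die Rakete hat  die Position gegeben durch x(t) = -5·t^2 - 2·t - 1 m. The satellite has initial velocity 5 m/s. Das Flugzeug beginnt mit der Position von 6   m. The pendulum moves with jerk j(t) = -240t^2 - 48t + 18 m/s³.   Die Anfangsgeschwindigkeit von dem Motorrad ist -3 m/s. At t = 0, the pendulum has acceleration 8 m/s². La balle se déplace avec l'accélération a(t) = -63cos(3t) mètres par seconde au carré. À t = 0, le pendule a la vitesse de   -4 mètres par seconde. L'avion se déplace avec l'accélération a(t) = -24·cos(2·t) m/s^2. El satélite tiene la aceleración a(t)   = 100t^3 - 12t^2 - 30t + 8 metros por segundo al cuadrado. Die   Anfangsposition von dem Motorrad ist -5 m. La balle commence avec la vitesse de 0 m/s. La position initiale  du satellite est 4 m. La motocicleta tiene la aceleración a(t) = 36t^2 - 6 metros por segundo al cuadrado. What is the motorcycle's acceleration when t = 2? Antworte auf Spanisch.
De la ecuación de la aceleración a(t) = 36·t^2 - 6, sustituimos t = 2 para obtener a = 138.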